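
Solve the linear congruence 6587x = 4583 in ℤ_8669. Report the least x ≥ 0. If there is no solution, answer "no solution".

7172

First find gcd(6587, 8669):
8669 = 1×6587 + 2082
6587 = 3×2082 + 341
2082 = 6×341 + 36
341 = 9×36 + 17
36 = 2×17 + 2
17 = 8×2 + 1
2 = 2×1 + 0
gcd = 1, so a unique solution mod 8669 exists.
Back-substitute for the Bézout coefficients:
1 = 17 − 8·2
1 = −8·36 + 17·17
1 = 17·341 − 161·36
1 = −161·2082 + 983·341
1 = 983·6587 − 3110·2082
1 = −3110·8669 + 4093·6587
So 6587·(4093) ≡ 1 (mod 8669), giving 6587⁻¹ ≡ 4093.
x ≡ 6587⁻¹·4583 ≡ 4093·4583 ≡ 7172 (mod 8669).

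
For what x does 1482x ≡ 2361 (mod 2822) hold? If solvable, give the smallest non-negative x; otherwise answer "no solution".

gcd(1482, 2822):
2822 = 1×1482 + 1340
1482 = 1×1340 + 142
1340 = 9×142 + 62
142 = 2×62 + 18
62 = 3×18 + 8
18 = 2×8 + 2
8 = 4×2 + 0
gcd = 2, but 2 ∤ 2361, so the congruence has no solution.

no solution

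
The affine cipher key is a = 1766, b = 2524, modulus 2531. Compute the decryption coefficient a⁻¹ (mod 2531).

2220

Apply the Euclidean algorithm to 2531 and 1766:
2531 = 1×1766 + 765
1766 = 2×765 + 236
765 = 3×236 + 57
236 = 4×57 + 8
57 = 7×8 + 1
8 = 8×1 + 0
Since gcd(1766, 2531) = 1, back-substitute to write 1 as a combination:
1 = 57 − 7·8
1 = −7·236 + 29·57
1 = 29·765 − 94·236
1 = −94·1766 + 217·765
1 = 217·2531 − 311·1766
Hence 1766⁻¹ ≡ -311 ≡ 2220 (mod 2531).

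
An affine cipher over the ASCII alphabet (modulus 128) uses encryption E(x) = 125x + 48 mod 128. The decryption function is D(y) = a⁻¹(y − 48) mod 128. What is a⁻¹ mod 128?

85

Extended Euclidean algorithm:
128 = 1·125 + 3
125 = 41·3 + 2
3 = 1·2 + 1
2 = 2·1 + 0
The gcd is 1. Working backward:
1 = 3 − 2
1 = −125 + 42·3
1 = 42·128 − 43·125
Hence 125⁻¹ ≡ -43 ≡ 85 (mod 128).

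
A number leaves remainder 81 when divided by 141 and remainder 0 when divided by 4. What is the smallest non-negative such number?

Write x = 81 + 141·k. Then 141·k ≡ 0 − 81 ≡ 3 (mod 4).
Need 141⁻¹ mod 4. Extended Euclid on (4, 1):
4 = 4·1 + 0
141⁻¹ ≡ 1 (mod 4), so k ≡ 1·3 ≡ 3 (mod 4).
x = 81 + 141·3 = 504.

504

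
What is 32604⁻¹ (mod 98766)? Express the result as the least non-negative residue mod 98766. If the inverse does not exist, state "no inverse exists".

Compute gcd(32604, 98766):
98766 = 3×32604 + 954
32604 = 34×954 + 168
954 = 5×168 + 114
168 = 1×114 + 54
114 = 2×54 + 6
54 = 9×6 + 0
The gcd is 6, not 1, hence no inverse exists.

no inverse exists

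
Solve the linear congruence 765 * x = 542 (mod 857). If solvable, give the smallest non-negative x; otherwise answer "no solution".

First find gcd(765, 857):
857 = 1·765 + 92
765 = 8·92 + 29
92 = 3·29 + 5
29 = 5·5 + 4
5 = 1·4 + 1
4 = 4·1 + 0
gcd = 1, so a unique solution mod 857 exists.
Back-substitute for the Bézout coefficients:
1 = 5 − 4
1 = −29 + 6·5
1 = 6·92 − 19·29
1 = −19·765 + 158·92
1 = 158·857 − 177·765
So 765·(-177) ≡ 1 (mod 857), giving 765⁻¹ ≡ 680.
x ≡ 765⁻¹·542 ≡ 680·542 ≡ 50 (mod 857).

50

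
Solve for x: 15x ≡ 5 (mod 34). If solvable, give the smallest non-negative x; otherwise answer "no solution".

23

First find gcd(15, 34):
34 = 2·15 + 4
15 = 3·4 + 3
4 = 1·3 + 1
3 = 3·1 + 0
gcd = 1, so a unique solution mod 34 exists.
Back-substitute for the Bézout coefficients:
1 = 4 − 3
1 = −15 + 4·4
1 = 4·34 − 9·15
So 15·(-9) ≡ 1 (mod 34), giving 15⁻¹ ≡ 25.
x ≡ 15⁻¹·5 ≡ 25·5 ≡ 23 (mod 34).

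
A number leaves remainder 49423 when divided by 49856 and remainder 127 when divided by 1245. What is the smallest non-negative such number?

Write x = 49423 + 49856·k. Then 49856·k ≡ 127 − 49423 ≡ 504 (mod 1245).
Need 49856⁻¹ mod 1245. Extended Euclid on (1245, 56):
1245 = 22*56 + 13
56 = 4*13 + 4
13 = 3*4 + 1
4 = 4*1 + 0
Back-substitute:
1 = 13 − 3·4
1 = −3·56 + 13·13
1 = 13·1245 − 289·56
49856⁻¹ ≡ 956 (mod 1245), so k ≡ 956·504 ≡ 9 (mod 1245).
x = 49423 + 49856·9 = 498127.

498127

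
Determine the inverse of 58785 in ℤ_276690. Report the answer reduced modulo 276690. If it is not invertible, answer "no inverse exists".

no inverse exists

Euclidean algorithm on 276690, 58785:
276690 = 4·58785 + 41550
58785 = 1·41550 + 17235
41550 = 2·17235 + 7080
17235 = 2·7080 + 3075
7080 = 2·3075 + 930
3075 = 3·930 + 285
930 = 3·285 + 75
285 = 3·75 + 60
75 = 1·60 + 15
60 = 4·15 + 0
The gcd is 15, not 1, hence no inverse exists.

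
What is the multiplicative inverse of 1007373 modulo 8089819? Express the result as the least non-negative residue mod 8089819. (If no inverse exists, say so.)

1931482

Apply the Euclidean algorithm to 8089819 and 1007373:
8089819 = 8*1007373 + 30835
1007373 = 32*30835 + 20653
30835 = 1*20653 + 10182
20653 = 2*10182 + 289
10182 = 35*289 + 67
289 = 4*67 + 21
67 = 3*21 + 4
21 = 5*4 + 1
4 = 4*1 + 0
gcd = 1, so the inverse exists. Back-substitute:
1 = 21 − 5·4
1 = −5·67 + 16·21
1 = 16·289 − 69·67
1 = −69·10182 + 2431·289
1 = 2431·20653 − 4931·10182
1 = −4931·30835 + 7362·20653
1 = 7362·1007373 − 240515·30835
1 = −240515·8089819 + 1931482·1007373
So 1007373·1931482 ≡ 1 (mod 8089819).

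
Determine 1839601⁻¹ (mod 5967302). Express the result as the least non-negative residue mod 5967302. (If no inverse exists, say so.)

4789805

gcd(5967302, 1839601) by repeated division:
5967302 = 3×1839601 + 448499
1839601 = 4×448499 + 45605
448499 = 9×45605 + 38054
45605 = 1×38054 + 7551
38054 = 5×7551 + 299
7551 = 25×299 + 76
299 = 3×76 + 71
76 = 1×71 + 5
71 = 14×5 + 1
5 = 5×1 + 0
Since gcd(1839601, 5967302) = 1, back-substitute to write 1 as a combination:
1 = 71 − 14·5
1 = −14·76 + 15·71
1 = 15·299 − 59·76
1 = −59·7551 + 1490·299
1 = 1490·38054 − 7509·7551
1 = −7509·45605 + 8999·38054
1 = 8999·448499 − 88500·45605
1 = −88500·1839601 + 362999·448499
1 = 362999·5967302 − 1177497·1839601
Hence 1839601⁻¹ ≡ -1177497 ≡ 4789805 (mod 5967302).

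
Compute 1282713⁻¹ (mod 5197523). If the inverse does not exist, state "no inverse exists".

5057199

Apply the Euclidean algorithm to 5197523 and 1282713:
5197523 = 4·1282713 + 66671
1282713 = 19·66671 + 15964
66671 = 4·15964 + 2815
15964 = 5·2815 + 1889
2815 = 1·1889 + 926
1889 = 2·926 + 37
926 = 25·37 + 1
37 = 37·1 + 0
gcd = 1, so the inverse exists. Back-substitute:
1 = 926 − 25·37
1 = −25·1889 + 51·926
1 = 51·2815 − 76·1889
1 = −76·15964 + 431·2815
1 = 431·66671 − 1800·15964
1 = −1800·1282713 + 34631·66671
1 = 34631·5197523 − 140324·1282713
Thus 1282713·(-140324) ≡ 1 (mod 5197523); reducing, -140324 mod 5197523 = 5057199.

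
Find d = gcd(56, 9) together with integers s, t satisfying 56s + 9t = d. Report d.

1

Repeated division:
56 = 6*9 + 2
9 = 4*2 + 1
2 = 2*1 + 0
gcd(56, 9) = 1.
Back-substituting:
1 = 9 − 4·2
1 = −4·56 + 25·9
So 1 = (-4)·56 + (25)·9.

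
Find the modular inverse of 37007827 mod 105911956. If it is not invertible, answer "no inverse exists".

2776759

Apply the Euclidean algorithm to 105911956 and 37007827:
105911956 = 2*37007827 + 31896302
37007827 = 1*31896302 + 5111525
31896302 = 6*5111525 + 1227152
5111525 = 4*1227152 + 202917
1227152 = 6*202917 + 9650
202917 = 21*9650 + 267
9650 = 36*267 + 38
267 = 7*38 + 1
38 = 38*1 + 0
gcd = 1, so the inverse exists. Back-substitute:
1 = 267 − 7·38
1 = −7·9650 + 253·267
1 = 253·202917 − 5320·9650
1 = −5320·1227152 + 32173·202917
1 = 32173·5111525 − 134012·1227152
1 = −134012·31896302 + 836245·5111525
1 = 836245·37007827 − 970257·31896302
1 = −970257·105911956 + 2776759·37007827
So 37007827·2776759 ≡ 1 (mod 105911956).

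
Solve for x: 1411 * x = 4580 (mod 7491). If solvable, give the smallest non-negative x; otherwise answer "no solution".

First find gcd(1411, 7491):
7491 = 5×1411 + 436
1411 = 3×436 + 103
436 = 4×103 + 24
103 = 4×24 + 7
24 = 3×7 + 3
7 = 2×3 + 1
3 = 3×1 + 0
gcd = 1, so a unique solution mod 7491 exists.
Back-substitute for the Bézout coefficients:
1 = 7 − 2·3
1 = −2·24 + 7·7
1 = 7·103 − 30·24
1 = −30·436 + 127·103
1 = 127·1411 − 411·436
1 = −411·7491 + 2182·1411
So 1411·(2182) ≡ 1 (mod 7491), giving 1411⁻¹ ≡ 2182.
x ≡ 1411⁻¹·4580 ≡ 2182·4580 ≡ 566 (mod 7491).

566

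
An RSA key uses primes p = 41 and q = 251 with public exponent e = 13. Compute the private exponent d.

3077

φ(n) = (p−1)(q−1) = 40·250 = 10000.
Need d with 13·d ≡ 1 (mod 10000). Apply the extended Euclidean algorithm:
10000 = 769*13 + 3
13 = 4*3 + 1
3 = 3*1 + 0
Back-substitute:
1 = 13 − 4·3
1 = −4·10000 + 3077·13
So 13·3077 ≡ 1 (mod 10000), hence d = 3077.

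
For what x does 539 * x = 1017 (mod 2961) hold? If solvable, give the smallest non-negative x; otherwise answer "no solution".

no solution

gcd(539, 2961):
2961 = 5×539 + 266
539 = 2×266 + 7
266 = 38×7 + 0
gcd = 7, but 7 ∤ 1017, so the congruence has no solution.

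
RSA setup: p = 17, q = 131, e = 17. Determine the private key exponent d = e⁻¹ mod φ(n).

1713

φ(n) = (p−1)(q−1) = 16·130 = 2080.
Need d with 17·d ≡ 1 (mod 2080). Apply the extended Euclidean algorithm:
2080 = 122·17 + 6
17 = 2·6 + 5
6 = 1·5 + 1
5 = 5·1 + 0
Back-substitute:
1 = 6 − 5
1 = −17 + 3·6
1 = 3·2080 − 367·17
So 17·(-367) ≡ 1 (mod 2080), hence d ≡ -367 ≡ 1713 (mod 2080).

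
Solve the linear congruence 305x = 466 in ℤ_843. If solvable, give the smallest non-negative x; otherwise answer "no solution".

839

First find gcd(305, 843):
843 = 2×305 + 233
305 = 1×233 + 72
233 = 3×72 + 17
72 = 4×17 + 4
17 = 4×4 + 1
4 = 4×1 + 0
gcd = 1, so a unique solution mod 843 exists.
Back-substitute for the Bézout coefficients:
1 = 17 − 4·4
1 = −4·72 + 17·17
1 = 17·233 − 55·72
1 = −55·305 + 72·233
1 = 72·843 − 199·305
So 305·(-199) ≡ 1 (mod 843), giving 305⁻¹ ≡ 644.
x ≡ 305⁻¹·466 ≡ 644·466 ≡ 839 (mod 843).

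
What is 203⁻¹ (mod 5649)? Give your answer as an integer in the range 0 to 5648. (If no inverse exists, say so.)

no inverse exists

Euclidean algorithm on 5649, 203:
5649 = 27·203 + 168
203 = 1·168 + 35
168 = 4·35 + 28
35 = 1·28 + 7
28 = 4·7 + 0
gcd(203, 5649) = 7 ≠ 1, so 203 has no multiplicative inverse modulo 5649.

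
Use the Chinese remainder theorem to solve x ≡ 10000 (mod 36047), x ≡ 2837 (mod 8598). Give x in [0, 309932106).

149857379

Write x = 10000 + 36047·k. Then 36047·k ≡ 2837 − 10000 ≡ 1435 (mod 8598).
Need 36047⁻¹ mod 8598. Extended Euclid on (8598, 1655):
8598 = 5*1655 + 323
1655 = 5*323 + 40
323 = 8*40 + 3
40 = 13*3 + 1
3 = 3*1 + 0
Back-substitute:
1 = 40 − 13·3
1 = −13·323 + 105·40
1 = 105·1655 − 538·323
1 = −538·8598 + 2795·1655
36047⁻¹ ≡ 2795 (mod 8598), so k ≡ 2795·1435 ≡ 4157 (mod 8598).
x = 10000 + 36047·4157 = 149857379.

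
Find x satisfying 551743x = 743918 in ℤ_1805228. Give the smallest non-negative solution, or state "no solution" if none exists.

1739370

First find gcd(551743, 1805228):
1805228 = 3×551743 + 149999
551743 = 3×149999 + 101746
149999 = 1×101746 + 48253
101746 = 2×48253 + 5240
48253 = 9×5240 + 1093
5240 = 4×1093 + 868
1093 = 1×868 + 225
868 = 3×225 + 193
225 = 1×193 + 32
193 = 6×32 + 1
32 = 32×1 + 0
gcd = 1, so a unique solution mod 1805228 exists.
Back-substitute for the Bézout coefficients:
1 = 193 − 6·32
1 = −6·225 + 7·193
1 = 7·868 − 27·225
1 = −27·1093 + 34·868
1 = 34·5240 − 163·1093
1 = −163·48253 + 1501·5240
1 = 1501·101746 − 3165·48253
1 = −3165·149999 + 4666·101746
1 = 4666·551743 − 17163·149999
1 = −17163·1805228 + 56155·551743
So 551743·(56155) ≡ 1 (mod 1805228), giving 551743⁻¹ ≡ 56155.
x ≡ 551743⁻¹·743918 ≡ 56155·743918 ≡ 1739370 (mod 1805228).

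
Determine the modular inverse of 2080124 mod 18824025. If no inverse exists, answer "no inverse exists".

Run Euclid on (18824025, 2080124):
18824025 = 9*2080124 + 102909
2080124 = 20*102909 + 21944
102909 = 4*21944 + 15133
21944 = 1*15133 + 6811
15133 = 2*6811 + 1511
6811 = 4*1511 + 767
1511 = 1*767 + 744
767 = 1*744 + 23
744 = 32*23 + 8
23 = 2*8 + 7
8 = 1*7 + 1
7 = 7*1 + 0
The gcd is 1. Working backward:
1 = 8 − 7
1 = −23 + 3·8
1 = 3·744 − 97·23
1 = −97·767 + 100·744
1 = 100·1511 − 197·767
1 = −197·6811 + 888·1511
1 = 888·15133 − 1973·6811
1 = −1973·21944 + 2861·15133
1 = 2861·102909 − 13417·21944
1 = −13417·2080124 + 271201·102909
1 = 271201·18824025 − 2454226·2080124
So 2080124·(-2454226) ≡ 1 (mod 18824025), and -2454226 ≡ 16369799 (mod 18824025).

16369799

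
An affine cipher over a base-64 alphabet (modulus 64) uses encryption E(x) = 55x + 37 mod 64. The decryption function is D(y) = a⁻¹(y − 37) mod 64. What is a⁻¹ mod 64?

Run Euclid on (64, 55):
64 = 1×55 + 9
55 = 6×9 + 1
9 = 9×1 + 0
The gcd is 1. Working backward:
1 = 55 − 6·9
1 = −6·64 + 7·55
So 55·7 ≡ 1 (mod 64).

7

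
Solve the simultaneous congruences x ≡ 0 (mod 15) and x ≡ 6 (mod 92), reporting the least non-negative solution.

Write x = 0 + 15·k. Then 15·k ≡ 6 − 0 ≡ 6 (mod 92).
Need 15⁻¹ mod 92. Extended Euclid on (92, 15):
92 = 6·15 + 2
15 = 7·2 + 1
2 = 2·1 + 0
Back-substitute:
1 = 15 − 7·2
1 = −7·92 + 43·15
15⁻¹ ≡ 43 (mod 92), so k ≡ 43·6 ≡ 74 (mod 92).
x = 0 + 15·74 = 1110.

1110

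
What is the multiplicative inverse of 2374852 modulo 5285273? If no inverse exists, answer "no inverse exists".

Run Euclid on (5285273, 2374852):
5285273 = 2*2374852 + 535569
2374852 = 4*535569 + 232576
535569 = 2*232576 + 70417
232576 = 3*70417 + 21325
70417 = 3*21325 + 6442
21325 = 3*6442 + 1999
6442 = 3*1999 + 445
1999 = 4*445 + 219
445 = 2*219 + 7
219 = 31*7 + 2
7 = 3*2 + 1
2 = 2*1 + 0
Since gcd(2374852, 5285273) = 1, back-substitute to write 1 as a combination:
1 = 7 − 3·2
1 = −3·219 + 94·7
1 = 94·445 − 191·219
1 = −191·1999 + 858·445
1 = 858·6442 − 2765·1999
1 = −2765·21325 + 9153·6442
1 = 9153·70417 − 30224·21325
1 = −30224·232576 + 99825·70417
1 = 99825·535569 − 229874·232576
1 = −229874·2374852 + 1019321·535569
1 = 1019321·5285273 − 2268516·2374852
Thus 2374852·(-2268516) ≡ 1 (mod 5285273); reducing, -2268516 mod 5285273 = 3016757.

3016757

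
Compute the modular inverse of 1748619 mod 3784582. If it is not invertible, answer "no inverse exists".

2907755

Apply the Euclidean algorithm to 3784582 and 1748619:
3784582 = 2·1748619 + 287344
1748619 = 6·287344 + 24555
287344 = 11·24555 + 17239
24555 = 1·17239 + 7316
17239 = 2·7316 + 2607
7316 = 2·2607 + 2102
2607 = 1·2102 + 505
2102 = 4·505 + 82
505 = 6·82 + 13
82 = 6·13 + 4
13 = 3·4 + 1
4 = 4·1 + 0
Since gcd(1748619, 3784582) = 1, back-substitute to write 1 as a combination:
1 = 13 − 3·4
1 = −3·82 + 19·13
1 = 19·505 − 117·82
1 = −117·2102 + 487·505
1 = 487·2607 − 604·2102
1 = −604·7316 + 1695·2607
1 = 1695·17239 − 3994·7316
1 = −3994·24555 + 5689·17239
1 = 5689·287344 − 66573·24555
1 = −66573·1748619 + 405127·287344
1 = 405127·3784582 − 876827·1748619
Hence 1748619⁻¹ ≡ -876827 ≡ 2907755 (mod 3784582).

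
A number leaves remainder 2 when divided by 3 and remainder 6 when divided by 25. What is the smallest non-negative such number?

56

Write x = 2 + 3·k. Then 3·k ≡ 6 − 2 ≡ 4 (mod 25).
Need 3⁻¹ mod 25. Extended Euclid on (25, 3):
25 = 8·3 + 1
3 = 3·1 + 0
Back-substitute:
1 = 25 − 8·3
3⁻¹ ≡ 17 (mod 25), so k ≡ 17·4 ≡ 18 (mod 25).
x = 2 + 3·18 = 56.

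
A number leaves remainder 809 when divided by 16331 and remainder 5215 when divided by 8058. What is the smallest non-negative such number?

87861589

Write x = 809 + 16331·k. Then 16331·k ≡ 5215 − 809 ≡ 4406 (mod 8058).
Need 16331⁻¹ mod 8058. Extended Euclid on (8058, 215):
8058 = 37·215 + 103
215 = 2·103 + 9
103 = 11·9 + 4
9 = 2·4 + 1
4 = 4·1 + 0
Back-substitute:
1 = 9 − 2·4
1 = −2·103 + 23·9
1 = 23·215 − 48·103
1 = −48·8058 + 1799·215
16331⁻¹ ≡ 1799 (mod 8058), so k ≡ 1799·4406 ≡ 5380 (mod 8058).
x = 809 + 16331·5380 = 87861589.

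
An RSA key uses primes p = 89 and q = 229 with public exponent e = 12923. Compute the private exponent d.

φ(n) = (p−1)(q−1) = 88·228 = 20064.
Need d with 12923·d ≡ 1 (mod 20064). Apply the extended Euclidean algorithm:
20064 = 1×12923 + 7141
12923 = 1×7141 + 5782
7141 = 1×5782 + 1359
5782 = 4×1359 + 346
1359 = 3×346 + 321
346 = 1×321 + 25
321 = 12×25 + 21
25 = 1×21 + 4
21 = 5×4 + 1
4 = 4×1 + 0
Back-substitute:
1 = 21 − 5·4
1 = −5·25 + 6·21
1 = 6·321 − 77·25
1 = −77·346 + 83·321
1 = 83·1359 − 326·346
1 = −326·5782 + 1387·1359
1 = 1387·7141 − 1713·5782
1 = −1713·12923 + 3100·7141
1 = 3100·20064 − 4813·12923
So 12923·(-4813) ≡ 1 (mod 20064), hence d ≡ -4813 ≡ 15251 (mod 20064).

15251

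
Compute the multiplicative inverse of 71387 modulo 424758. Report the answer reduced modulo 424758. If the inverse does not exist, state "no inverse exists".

51605

Apply the Euclidean algorithm to 424758 and 71387:
424758 = 5·71387 + 67823
71387 = 1·67823 + 3564
67823 = 19·3564 + 107
3564 = 33·107 + 33
107 = 3·33 + 8
33 = 4·8 + 1
8 = 8·1 + 0
The gcd is 1. Working backward:
1 = 33 − 4·8
1 = −4·107 + 13·33
1 = 13·3564 − 433·107
1 = −433·67823 + 8240·3564
1 = 8240·71387 − 8673·67823
1 = −8673·424758 + 51605·71387
So 71387·51605 ≡ 1 (mod 424758).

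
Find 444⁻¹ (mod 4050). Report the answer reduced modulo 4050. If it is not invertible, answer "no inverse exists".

no inverse exists

Euclidean algorithm on 4050, 444:
4050 = 9·444 + 54
444 = 8·54 + 12
54 = 4·12 + 6
12 = 2·6 + 0
Since gcd = 6 > 1, 444 is not a unit mod 4050.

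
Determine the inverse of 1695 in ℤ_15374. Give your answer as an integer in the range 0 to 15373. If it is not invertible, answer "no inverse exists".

Extended Euclidean algorithm:
15374 = 9·1695 + 119
1695 = 14·119 + 29
119 = 4·29 + 3
29 = 9·3 + 2
3 = 1·2 + 1
2 = 2·1 + 0
gcd = 1, so the inverse exists. Back-substitute:
1 = 3 − 2
1 = −29 + 10·3
1 = 10·119 − 41·29
1 = −41·1695 + 584·119
1 = 584·15374 − 5297·1695
Thus 1695·(-5297) ≡ 1 (mod 15374); reducing, -5297 mod 15374 = 10077.

10077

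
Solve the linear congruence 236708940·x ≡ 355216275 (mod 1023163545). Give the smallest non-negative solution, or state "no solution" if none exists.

13020742

First find gcd(236708940, 1023163545):
1023163545 = 4×236708940 + 76327785
236708940 = 3×76327785 + 7725585
76327785 = 9×7725585 + 6797520
7725585 = 1×6797520 + 928065
6797520 = 7×928065 + 301065
928065 = 3×301065 + 24870
301065 = 12×24870 + 2625
24870 = 9×2625 + 1245
2625 = 2×1245 + 135
1245 = 9×135 + 30
135 = 4×30 + 15
30 = 2×15 + 0
gcd = 15 and 15 | 355216275, so solutions exist. Divide through by 15: 15780596x ≡ 23681085 (mod 68210903).
Now find 15780596⁻¹ mod 68210903:
68210903 = 4·15780596 + 5088519
15780596 = 3·5088519 + 515039
5088519 = 9·515039 + 453168
515039 = 1·453168 + 61871
453168 = 7·61871 + 20071
61871 = 3·20071 + 1658
20071 = 12·1658 + 175
1658 = 9·175 + 83
175 = 2·83 + 9
83 = 9·9 + 2
9 = 4·2 + 1
2 = 2·1 + 0
Back-substitute:
1 = 9 − 4·2
1 = −4·83 + 37·9
1 = 37·175 − 78·83
1 = −78·1658 + 739·175
1 = 739·20071 − 8946·1658
1 = −8946·61871 + 27577·20071
1 = 27577·453168 − 201985·61871
1 = −201985·515039 + 229562·453168
1 = 229562·5088519 − 2268043·515039
1 = −2268043·15780596 + 7033691·5088519
1 = 7033691·68210903 − 30402807·15780596
So 15780596·(-30402807) ≡ 1 (mod 68210903), i.e. 15780596⁻¹ ≡ 37808096.
Then x ≡ 37808096·23681085 ≡ 13020742 (mod 68210903); the smallest non-negative solution is x = 13020742.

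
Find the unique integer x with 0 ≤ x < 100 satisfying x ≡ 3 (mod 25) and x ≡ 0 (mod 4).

28

Write x = 3 + 25·k. Then 25·k ≡ 0 − 3 ≡ 1 (mod 4).
Need 25⁻¹ mod 4. Extended Euclid on (4, 1):
4 = 4*1 + 0
25⁻¹ ≡ 1 (mod 4), so k ≡ 1·1 ≡ 1 (mod 4).
x = 3 + 25·1 = 28.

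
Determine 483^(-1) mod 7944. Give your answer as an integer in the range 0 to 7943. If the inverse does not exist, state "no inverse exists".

no inverse exists

Compute gcd(483, 7944):
7944 = 16·483 + 216
483 = 2·216 + 51
216 = 4·51 + 12
51 = 4·12 + 3
12 = 4·3 + 0
gcd(483, 7944) = 3 ≠ 1, so 483 has no multiplicative inverse modulo 7944.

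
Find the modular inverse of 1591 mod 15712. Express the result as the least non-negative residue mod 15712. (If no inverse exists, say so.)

Run Euclid on (15712, 1591):
15712 = 9×1591 + 1393
1591 = 1×1393 + 198
1393 = 7×198 + 7
198 = 28×7 + 2
7 = 3×2 + 1
2 = 2×1 + 0
Since gcd(1591, 15712) = 1, back-substitute to write 1 as a combination:
1 = 7 − 3·2
1 = −3·198 + 85·7
1 = 85·1393 − 598·198
1 = −598·1591 + 683·1393
1 = 683·15712 − 6745·1591
Thus 1591·(-6745) ≡ 1 (mod 15712); reducing, -6745 mod 15712 = 8967.

8967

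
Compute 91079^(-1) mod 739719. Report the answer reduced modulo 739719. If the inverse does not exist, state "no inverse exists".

36629

Run Euclid on (739719, 91079):
739719 = 8×91079 + 11087
91079 = 8×11087 + 2383
11087 = 4×2383 + 1555
2383 = 1×1555 + 828
1555 = 1×828 + 727
828 = 1×727 + 101
727 = 7×101 + 20
101 = 5×20 + 1
20 = 20×1 + 0
The gcd is 1. Working backward:
1 = 101 − 5·20
1 = −5·727 + 36·101
1 = 36·828 − 41·727
1 = −41·1555 + 77·828
1 = 77·2383 − 118·1555
1 = −118·11087 + 549·2383
1 = 549·91079 − 4510·11087
1 = −4510·739719 + 36629·91079
So 91079·36629 ≡ 1 (mod 739719).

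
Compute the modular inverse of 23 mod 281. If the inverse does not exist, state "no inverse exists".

110

gcd(281, 23) by repeated division:
281 = 12·23 + 5
23 = 4·5 + 3
5 = 1·3 + 2
3 = 1·2 + 1
2 = 2·1 + 0
Since gcd(23, 281) = 1, back-substitute to write 1 as a combination:
1 = 3 − 2
1 = −5 + 2·3
1 = 2·23 − 9·5
1 = −9·281 + 110·23
So 23·110 ≡ 1 (mod 281).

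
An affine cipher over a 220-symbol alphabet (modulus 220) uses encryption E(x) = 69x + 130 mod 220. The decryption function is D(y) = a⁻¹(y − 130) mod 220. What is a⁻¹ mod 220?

169

Apply the Euclidean algorithm to 220 and 69:
220 = 3×69 + 13
69 = 5×13 + 4
13 = 3×4 + 1
4 = 4×1 + 0
Since gcd(69, 220) = 1, back-substitute to write 1 as a combination:
1 = 13 − 3·4
1 = −3·69 + 16·13
1 = 16·220 − 51·69
Thus 69·(-51) ≡ 1 (mod 220); reducing, -51 mod 220 = 169.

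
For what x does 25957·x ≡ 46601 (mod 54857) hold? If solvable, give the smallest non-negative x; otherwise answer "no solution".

1124

First find gcd(25957, 54857):
54857 = 2·25957 + 2943
25957 = 8·2943 + 2413
2943 = 1·2413 + 530
2413 = 4·530 + 293
530 = 1·293 + 237
293 = 1·237 + 56
237 = 4·56 + 13
56 = 4·13 + 4
13 = 3·4 + 1
4 = 4·1 + 0
gcd = 1, so a unique solution mod 54857 exists.
Back-substitute for the Bézout coefficients:
1 = 13 − 3·4
1 = −3·56 + 13·13
1 = 13·237 − 55·56
1 = −55·293 + 68·237
1 = 68·530 − 123·293
1 = −123·2413 + 560·530
1 = 560·2943 − 683·2413
1 = −683·25957 + 6024·2943
1 = 6024·54857 − 12731·25957
So 25957·(-12731) ≡ 1 (mod 54857), giving 25957⁻¹ ≡ 42126.
x ≡ 25957⁻¹·46601 ≡ 42126·46601 ≡ 1124 (mod 54857).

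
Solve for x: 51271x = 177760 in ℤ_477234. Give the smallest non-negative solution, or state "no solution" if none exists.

104440

First find gcd(51271, 477234):
477234 = 9*51271 + 15795
51271 = 3*15795 + 3886
15795 = 4*3886 + 251
3886 = 15*251 + 121
251 = 2*121 + 9
121 = 13*9 + 4
9 = 2*4 + 1
4 = 4*1 + 0
gcd = 1, so a unique solution mod 477234 exists.
Back-substitute for the Bézout coefficients:
1 = 9 − 2·4
1 = −2·121 + 27·9
1 = 27·251 − 56·121
1 = −56·3886 + 867·251
1 = 867·15795 − 3524·3886
1 = −3524·51271 + 11439·15795
1 = 11439·477234 − 106475·51271
So 51271·(-106475) ≡ 1 (mod 477234), giving 51271⁻¹ ≡ 370759.
x ≡ 51271⁻¹·177760 ≡ 370759·177760 ≡ 104440 (mod 477234).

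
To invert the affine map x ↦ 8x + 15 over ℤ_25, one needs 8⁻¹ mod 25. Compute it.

Apply the Euclidean algorithm to 25 and 8:
25 = 3*8 + 1
8 = 8*1 + 0
The gcd is 1. Working backward:
1 = 25 − 3·8
So 8·(-3) ≡ 1 (mod 25), and -3 ≡ 22 (mod 25).

22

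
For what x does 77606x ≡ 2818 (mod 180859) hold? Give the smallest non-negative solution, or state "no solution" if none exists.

First find gcd(77606, 180859):
180859 = 2*77606 + 25647
77606 = 3*25647 + 665
25647 = 38*665 + 377
665 = 1*377 + 288
377 = 1*288 + 89
288 = 3*89 + 21
89 = 4*21 + 5
21 = 4*5 + 1
5 = 5*1 + 0
gcd = 1, so a unique solution mod 180859 exists.
Back-substitute for the Bézout coefficients:
1 = 21 − 4·5
1 = −4·89 + 17·21
1 = 17·288 − 55·89
1 = −55·377 + 72·288
1 = 72·665 − 127·377
1 = −127·25647 + 4898·665
1 = 4898·77606 − 14821·25647
1 = −14821·180859 + 34540·77606
So 77606·(34540) ≡ 1 (mod 180859), giving 77606⁻¹ ≡ 34540.
x ≡ 77606⁻¹·2818 ≡ 34540·2818 ≡ 31578 (mod 180859).

31578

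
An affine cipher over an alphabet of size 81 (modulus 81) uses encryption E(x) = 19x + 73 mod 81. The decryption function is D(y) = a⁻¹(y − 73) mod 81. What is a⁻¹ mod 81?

Run Euclid on (81, 19):
81 = 4*19 + 5
19 = 3*5 + 4
5 = 1*4 + 1
4 = 4*1 + 0
Since gcd(19, 81) = 1, back-substitute to write 1 as a combination:
1 = 5 − 4
1 = −19 + 4·5
1 = 4·81 − 17·19
Thus 19·(-17) ≡ 1 (mod 81); reducing, -17 mod 81 = 64.

64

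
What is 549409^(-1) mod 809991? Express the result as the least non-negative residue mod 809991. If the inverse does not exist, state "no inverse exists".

no inverse exists

Compute gcd(549409, 809991):
809991 = 1×549409 + 260582
549409 = 2×260582 + 28245
260582 = 9×28245 + 6377
28245 = 4×6377 + 2737
6377 = 2×2737 + 903
2737 = 3×903 + 28
903 = 32×28 + 7
28 = 4×7 + 0
Since gcd = 7 > 1, 549409 is not a unit mod 809991.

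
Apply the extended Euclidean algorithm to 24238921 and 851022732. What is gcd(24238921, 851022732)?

7

Repeated division:
851022732 = 35×24238921 + 2660497
24238921 = 9×2660497 + 294448
2660497 = 9×294448 + 10465
294448 = 28×10465 + 1428
10465 = 7×1428 + 469
1428 = 3×469 + 21
469 = 22×21 + 7
21 = 3×7 + 0
gcd(24238921, 851022732) = 7.
Working backward:
7 = 469 − 22·21
7 = −22·1428 + 67·469
7 = 67·10465 − 491·1428
7 = −491·294448 + 13815·10465
7 = 13815·2660497 − 124826·294448
7 = −124826·24238921 + 1137249·2660497
7 = 1137249·851022732 − 39928541·24238921
So 7 = (1137249)·851022732 + (-39928541)·24238921.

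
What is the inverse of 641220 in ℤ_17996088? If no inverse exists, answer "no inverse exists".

no inverse exists

Euclidean algorithm on 17996088, 641220:
17996088 = 28×641220 + 41928
641220 = 15×41928 + 12300
41928 = 3×12300 + 5028
12300 = 2×5028 + 2244
5028 = 2×2244 + 540
2244 = 4×540 + 84
540 = 6×84 + 36
84 = 2×36 + 12
36 = 3×12 + 0
gcd(641220, 17996088) = 12 ≠ 1, so 641220 has no multiplicative inverse modulo 17996088.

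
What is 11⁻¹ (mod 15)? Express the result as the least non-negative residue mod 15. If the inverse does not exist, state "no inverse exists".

11

Extended Euclidean algorithm:
15 = 1*11 + 4
11 = 2*4 + 3
4 = 1*3 + 1
3 = 3*1 + 0
The gcd is 1. Working backward:
1 = 4 − 3
1 = −11 + 3·4
1 = 3·15 − 4·11
So 11·(-4) ≡ 1 (mod 15), and -4 ≡ 11 (mod 15).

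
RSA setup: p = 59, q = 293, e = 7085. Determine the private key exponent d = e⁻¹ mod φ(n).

φ(n) = (p−1)(q−1) = 58·292 = 16936.
Need d with 7085·d ≡ 1 (mod 16936). Apply the extended Euclidean algorithm:
16936 = 2*7085 + 2766
7085 = 2*2766 + 1553
2766 = 1*1553 + 1213
1553 = 1*1213 + 340
1213 = 3*340 + 193
340 = 1*193 + 147
193 = 1*147 + 46
147 = 3*46 + 9
46 = 5*9 + 1
9 = 9*1 + 0
Back-substitute:
1 = 46 − 5·9
1 = −5·147 + 16·46
1 = 16·193 − 21·147
1 = −21·340 + 37·193
1 = 37·1213 − 132·340
1 = −132·1553 + 169·1213
1 = 169·2766 − 301·1553
1 = −301·7085 + 771·2766
1 = 771·16936 − 1843·7085
So 7085·(-1843) ≡ 1 (mod 16936), hence d ≡ -1843 ≡ 15093 (mod 16936).

15093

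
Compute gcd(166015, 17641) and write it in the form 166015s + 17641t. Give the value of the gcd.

Repeated division:
166015 = 9·17641 + 7246
17641 = 2·7246 + 3149
7246 = 2·3149 + 948
3149 = 3·948 + 305
948 = 3·305 + 33
305 = 9·33 + 8
33 = 4·8 + 1
8 = 8·1 + 0
gcd(166015, 17641) = 1.
Express as a combination:
1 = 33 − 4·8
1 = −4·305 + 37·33
1 = 37·948 − 115·305
1 = −115·3149 + 382·948
1 = 382·7246 − 879·3149
1 = −879·17641 + 2140·7246
1 = 2140·166015 − 20139·17641
So 1 = (2140)·166015 + (-20139)·17641.

1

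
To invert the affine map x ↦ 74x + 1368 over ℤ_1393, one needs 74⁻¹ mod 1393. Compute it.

1073

gcd(1393, 74) by repeated division:
1393 = 18·74 + 61
74 = 1·61 + 13
61 = 4·13 + 9
13 = 1·9 + 4
9 = 2·4 + 1
4 = 4·1 + 0
Since gcd(74, 1393) = 1, back-substitute to write 1 as a combination:
1 = 9 − 2·4
1 = −2·13 + 3·9
1 = 3·61 − 14·13
1 = −14·74 + 17·61
1 = 17·1393 − 320·74
Hence 74⁻¹ ≡ -320 ≡ 1073 (mod 1393).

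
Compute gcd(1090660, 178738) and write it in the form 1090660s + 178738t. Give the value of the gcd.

Apply Euclid's algorithm to 1090660 and 178738:
1090660 = 6*178738 + 18232
178738 = 9*18232 + 14650
18232 = 1*14650 + 3582
14650 = 4*3582 + 322
3582 = 11*322 + 40
322 = 8*40 + 2
40 = 20*2 + 0
gcd(1090660, 178738) = 2.
Back-substituting:
2 = 322 − 8·40
2 = −8·3582 + 89·322
2 = 89·14650 − 364·3582
2 = −364·18232 + 453·14650
2 = 453·178738 − 4441·18232
2 = −4441·1090660 + 27099·178738
So 2 = (-4441)·1090660 + (27099)·178738.

2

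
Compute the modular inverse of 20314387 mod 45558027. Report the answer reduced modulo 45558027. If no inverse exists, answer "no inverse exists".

35411752

Extended Euclidean algorithm:
45558027 = 2×20314387 + 4929253
20314387 = 4×4929253 + 597375
4929253 = 8×597375 + 150253
597375 = 3×150253 + 146616
150253 = 1×146616 + 3637
146616 = 40×3637 + 1136
3637 = 3×1136 + 229
1136 = 4×229 + 220
229 = 1×220 + 9
220 = 24×9 + 4
9 = 2×4 + 1
4 = 4×1 + 0
The gcd is 1. Working backward:
1 = 9 − 2·4
1 = −2·220 + 49·9
1 = 49·229 − 51·220
1 = −51·1136 + 253·229
1 = 253·3637 − 810·1136
1 = −810·146616 + 32653·3637
1 = 32653·150253 − 33463·146616
1 = −33463·597375 + 133042·150253
1 = 133042·4929253 − 1097799·597375
1 = −1097799·20314387 + 4524238·4929253
1 = 4524238·45558027 − 10146275·20314387
So 20314387·(-10146275) ≡ 1 (mod 45558027), and -10146275 ≡ 35411752 (mod 45558027).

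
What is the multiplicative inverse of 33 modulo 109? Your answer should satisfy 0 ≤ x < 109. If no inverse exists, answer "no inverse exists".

76

gcd(109, 33) by repeated division:
109 = 3×33 + 10
33 = 3×10 + 3
10 = 3×3 + 1
3 = 3×1 + 0
gcd = 1, so the inverse exists. Back-substitute:
1 = 10 − 3·3
1 = −3·33 + 10·10
1 = 10·109 − 33·33
So 33·(-33) ≡ 1 (mod 109), and -33 ≡ 76 (mod 109).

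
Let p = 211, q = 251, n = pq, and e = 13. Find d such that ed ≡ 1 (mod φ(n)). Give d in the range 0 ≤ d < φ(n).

8077

φ(n) = (p−1)(q−1) = 210·250 = 52500.
Need d with 13·d ≡ 1 (mod 52500). Apply the extended Euclidean algorithm:
52500 = 4038·13 + 6
13 = 2·6 + 1
6 = 6·1 + 0
Back-substitute:
1 = 13 − 2·6
1 = −2·52500 + 8077·13
So 13·8077 ≡ 1 (mod 52500), hence d = 8077.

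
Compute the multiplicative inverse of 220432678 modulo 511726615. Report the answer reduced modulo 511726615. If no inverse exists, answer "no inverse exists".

Run Euclid on (511726615, 220432678):
511726615 = 2*220432678 + 70861259
220432678 = 3*70861259 + 7848901
70861259 = 9*7848901 + 221150
7848901 = 35*221150 + 108651
221150 = 2*108651 + 3848
108651 = 28*3848 + 907
3848 = 4*907 + 220
907 = 4*220 + 27
220 = 8*27 + 4
27 = 6*4 + 3
4 = 1*3 + 1
3 = 3*1 + 0
The gcd is 1. Working backward:
1 = 4 − 3
1 = −27 + 7·4
1 = 7·220 − 57·27
1 = −57·907 + 235·220
1 = 235·3848 − 997·907
1 = −997·108651 + 28151·3848
1 = 28151·221150 − 57299·108651
1 = −57299·7848901 + 2033616·221150
1 = 2033616·70861259 − 18359843·7848901
1 = −18359843·220432678 + 57113145·70861259
1 = 57113145·511726615 − 132586133·220432678
Hence 220432678⁻¹ ≡ -132586133 ≡ 379140482 (mod 511726615).

379140482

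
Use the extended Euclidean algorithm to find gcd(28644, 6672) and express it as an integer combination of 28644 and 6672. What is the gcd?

Repeated division:
28644 = 4×6672 + 1956
6672 = 3×1956 + 804
1956 = 2×804 + 348
804 = 2×348 + 108
348 = 3×108 + 24
108 = 4×24 + 12
24 = 2×12 + 0
gcd(28644, 6672) = 12.
Working backward:
12 = 108 − 4·24
12 = −4·348 + 13·108
12 = 13·804 − 30·348
12 = −30·1956 + 73·804
12 = 73·6672 − 249·1956
12 = −249·28644 + 1069·6672
So 12 = (-249)·28644 + (1069)·6672.

12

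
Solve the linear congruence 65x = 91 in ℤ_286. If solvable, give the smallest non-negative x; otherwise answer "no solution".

19

First find gcd(65, 286):
286 = 4·65 + 26
65 = 2·26 + 13
26 = 2·13 + 0
gcd = 13 and 13 | 91, so solutions exist. Divide through by 13: 5x ≡ 7 (mod 22).
Now find 5⁻¹ mod 22:
22 = 4*5 + 2
5 = 2*2 + 1
2 = 2*1 + 0
Back-substitute:
1 = 5 − 2·2
1 = −2·22 + 9·5
So 5⁻¹ ≡ 9 (mod 22).
Then x ≡ 9·7 ≡ 19 (mod 22); the smallest non-negative solution is x = 19.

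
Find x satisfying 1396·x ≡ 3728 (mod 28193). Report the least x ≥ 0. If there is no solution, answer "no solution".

3961

First find gcd(1396, 28193):
28193 = 20*1396 + 273
1396 = 5*273 + 31
273 = 8*31 + 25
31 = 1*25 + 6
25 = 4*6 + 1
6 = 6*1 + 0
gcd = 1, so a unique solution mod 28193 exists.
Back-substitute for the Bézout coefficients:
1 = 25 − 4·6
1 = −4·31 + 5·25
1 = 5·273 − 44·31
1 = −44·1396 + 225·273
1 = 225·28193 − 4544·1396
So 1396·(-4544) ≡ 1 (mod 28193), giving 1396⁻¹ ≡ 23649.
x ≡ 1396⁻¹·3728 ≡ 23649·3728 ≡ 3961 (mod 28193).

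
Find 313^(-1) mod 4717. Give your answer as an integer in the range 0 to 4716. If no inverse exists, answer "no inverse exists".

Apply the Euclidean algorithm to 4717 and 313:
4717 = 15·313 + 22
313 = 14·22 + 5
22 = 4·5 + 2
5 = 2·2 + 1
2 = 2·1 + 0
gcd = 1, so the inverse exists. Back-substitute:
1 = 5 − 2·2
1 = −2·22 + 9·5
1 = 9·313 − 128·22
1 = −128·4717 + 1929·313
So 313·1929 ≡ 1 (mod 4717).

1929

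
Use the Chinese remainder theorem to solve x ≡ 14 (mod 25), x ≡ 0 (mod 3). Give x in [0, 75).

Write x = 14 + 25·k. Then 25·k ≡ 0 − 14 ≡ 1 (mod 3).
Need 25⁻¹ mod 3. Extended Euclid on (3, 1):
3 = 3×1 + 0
25⁻¹ ≡ 1 (mod 3), so k ≡ 1·1 ≡ 1 (mod 3).
x = 14 + 25·1 = 39.

39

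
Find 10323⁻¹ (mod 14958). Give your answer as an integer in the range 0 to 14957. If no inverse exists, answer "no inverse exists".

Euclidean algorithm on 14958, 10323:
14958 = 1×10323 + 4635
10323 = 2×4635 + 1053
4635 = 4×1053 + 423
1053 = 2×423 + 207
423 = 2×207 + 9
207 = 23×9 + 0
gcd(10323, 14958) = 9 ≠ 1, so 10323 has no multiplicative inverse modulo 14958.

no inverse exists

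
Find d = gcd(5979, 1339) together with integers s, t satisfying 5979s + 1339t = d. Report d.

1

Euclidean algorithm:
5979 = 4·1339 + 623
1339 = 2·623 + 93
623 = 6·93 + 65
93 = 1·65 + 28
65 = 2·28 + 9
28 = 3·9 + 1
9 = 9·1 + 0
gcd(5979, 1339) = 1.
Back-substituting:
1 = 28 − 3·9
1 = −3·65 + 7·28
1 = 7·93 − 10·65
1 = −10·623 + 67·93
1 = 67·1339 − 144·623
1 = −144·5979 + 643·1339
So 1 = (-144)·5979 + (643)·1339.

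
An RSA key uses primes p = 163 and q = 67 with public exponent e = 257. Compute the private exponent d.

φ(n) = (p−1)(q−1) = 162·66 = 10692.
Need d with 257·d ≡ 1 (mod 10692). Apply the extended Euclidean algorithm:
10692 = 41×257 + 155
257 = 1×155 + 102
155 = 1×102 + 53
102 = 1×53 + 49
53 = 1×49 + 4
49 = 12×4 + 1
4 = 4×1 + 0
Back-substitute:
1 = 49 − 12·4
1 = −12·53 + 13·49
1 = 13·102 − 25·53
1 = −25·155 + 38·102
1 = 38·257 − 63·155
1 = −63·10692 + 2621·257
So 257·2621 ≡ 1 (mod 10692), hence d = 2621.

2621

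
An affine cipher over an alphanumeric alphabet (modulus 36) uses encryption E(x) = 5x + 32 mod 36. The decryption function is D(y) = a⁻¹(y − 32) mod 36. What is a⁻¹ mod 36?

Extended Euclidean algorithm:
36 = 7×5 + 1
5 = 5×1 + 0
The gcd is 1. Working backward:
1 = 36 − 7·5
Thus 5·(-7) ≡ 1 (mod 36); reducing, -7 mod 36 = 29.

29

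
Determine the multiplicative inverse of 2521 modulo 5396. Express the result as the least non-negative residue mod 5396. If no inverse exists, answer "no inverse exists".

3765

Apply the Euclidean algorithm to 5396 and 2521:
5396 = 2·2521 + 354
2521 = 7·354 + 43
354 = 8·43 + 10
43 = 4·10 + 3
10 = 3·3 + 1
3 = 3·1 + 0
The gcd is 1. Working backward:
1 = 10 − 3·3
1 = −3·43 + 13·10
1 = 13·354 − 107·43
1 = −107·2521 + 762·354
1 = 762·5396 − 1631·2521
Thus 2521·(-1631) ≡ 1 (mod 5396); reducing, -1631 mod 5396 = 3765.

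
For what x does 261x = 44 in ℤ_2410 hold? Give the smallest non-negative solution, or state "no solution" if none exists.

2364

First find gcd(261, 2410):
2410 = 9·261 + 61
261 = 4·61 + 17
61 = 3·17 + 10
17 = 1·10 + 7
10 = 1·7 + 3
7 = 2·3 + 1
3 = 3·1 + 0
gcd = 1, so a unique solution mod 2410 exists.
Back-substitute for the Bézout coefficients:
1 = 7 − 2·3
1 = −2·10 + 3·7
1 = 3·17 − 5·10
1 = −5·61 + 18·17
1 = 18·261 − 77·61
1 = −77·2410 + 711·261
So 261·(711) ≡ 1 (mod 2410), giving 261⁻¹ ≡ 711.
x ≡ 261⁻¹·44 ≡ 711·44 ≡ 2364 (mod 2410).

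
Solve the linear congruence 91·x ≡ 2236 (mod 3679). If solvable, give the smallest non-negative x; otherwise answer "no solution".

First find gcd(91, 3679):
3679 = 40*91 + 39
91 = 2*39 + 13
39 = 3*13 + 0
gcd = 13 and 13 | 2236, so solutions exist. Divide through by 13: 7x ≡ 172 (mod 283).
Now find 7⁻¹ mod 283:
283 = 40*7 + 3
7 = 2*3 + 1
3 = 3*1 + 0
Back-substitute:
1 = 7 − 2·3
1 = −2·283 + 81·7
So 7⁻¹ ≡ 81 (mod 283).
Then x ≡ 81·172 ≡ 65 (mod 283); the smallest non-negative solution is x = 65.

65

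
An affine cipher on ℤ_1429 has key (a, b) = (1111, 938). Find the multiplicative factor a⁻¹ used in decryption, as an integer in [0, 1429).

Run Euclid on (1429, 1111):
1429 = 1×1111 + 318
1111 = 3×318 + 157
318 = 2×157 + 4
157 = 39×4 + 1
4 = 4×1 + 0
gcd = 1, so the inverse exists. Back-substitute:
1 = 157 − 39·4
1 = −39·318 + 79·157
1 = 79·1111 − 276·318
1 = −276·1429 + 355·1111
So 1111·355 ≡ 1 (mod 1429).

355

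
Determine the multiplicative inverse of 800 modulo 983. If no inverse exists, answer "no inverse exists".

Apply the Euclidean algorithm to 983 and 800:
983 = 1×800 + 183
800 = 4×183 + 68
183 = 2×68 + 47
68 = 1×47 + 21
47 = 2×21 + 5
21 = 4×5 + 1
5 = 5×1 + 0
gcd = 1, so the inverse exists. Back-substitute:
1 = 21 − 4·5
1 = −4·47 + 9·21
1 = 9·68 − 13·47
1 = −13·183 + 35·68
1 = 35·800 − 153·183
1 = −153·983 + 188·800
So 800·188 ≡ 1 (mod 983).

188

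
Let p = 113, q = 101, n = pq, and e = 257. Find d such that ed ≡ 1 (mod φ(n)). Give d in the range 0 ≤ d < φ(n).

8193

φ(n) = (p−1)(q−1) = 112·100 = 11200.
Need d with 257·d ≡ 1 (mod 11200). Apply the extended Euclidean algorithm:
11200 = 43*257 + 149
257 = 1*149 + 108
149 = 1*108 + 41
108 = 2*41 + 26
41 = 1*26 + 15
26 = 1*15 + 11
15 = 1*11 + 4
11 = 2*4 + 3
4 = 1*3 + 1
3 = 3*1 + 0
Back-substitute:
1 = 4 − 3
1 = −11 + 3·4
1 = 3·15 − 4·11
1 = −4·26 + 7·15
1 = 7·41 − 11·26
1 = −11·108 + 29·41
1 = 29·149 − 40·108
1 = −40·257 + 69·149
1 = 69·11200 − 3007·257
So 257·(-3007) ≡ 1 (mod 11200), hence d ≡ -3007 ≡ 8193 (mod 11200).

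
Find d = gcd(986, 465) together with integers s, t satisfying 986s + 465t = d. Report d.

Apply Euclid's algorithm to 986 and 465:
986 = 2*465 + 56
465 = 8*56 + 17
56 = 3*17 + 5
17 = 3*5 + 2
5 = 2*2 + 1
2 = 2*1 + 0
gcd(986, 465) = 1.
Back-substituting:
1 = 5 − 2·2
1 = −2·17 + 7·5
1 = 7·56 − 23·17
1 = −23·465 + 191·56
1 = 191·986 − 405·465
So 1 = (191)·986 + (-405)·465.

1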